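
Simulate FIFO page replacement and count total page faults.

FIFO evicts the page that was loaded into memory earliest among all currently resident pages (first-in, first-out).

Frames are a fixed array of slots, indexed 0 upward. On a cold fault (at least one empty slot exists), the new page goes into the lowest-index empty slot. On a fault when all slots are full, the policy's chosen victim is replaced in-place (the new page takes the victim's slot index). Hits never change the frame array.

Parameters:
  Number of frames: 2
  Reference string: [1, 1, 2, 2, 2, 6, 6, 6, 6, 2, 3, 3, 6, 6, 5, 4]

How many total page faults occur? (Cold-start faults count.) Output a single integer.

Step 0: ref 1 → FAULT, frames=[1,-]
Step 1: ref 1 → HIT, frames=[1,-]
Step 2: ref 2 → FAULT, frames=[1,2]
Step 3: ref 2 → HIT, frames=[1,2]
Step 4: ref 2 → HIT, frames=[1,2]
Step 5: ref 6 → FAULT (evict 1), frames=[6,2]
Step 6: ref 6 → HIT, frames=[6,2]
Step 7: ref 6 → HIT, frames=[6,2]
Step 8: ref 6 → HIT, frames=[6,2]
Step 9: ref 2 → HIT, frames=[6,2]
Step 10: ref 3 → FAULT (evict 2), frames=[6,3]
Step 11: ref 3 → HIT, frames=[6,3]
Step 12: ref 6 → HIT, frames=[6,3]
Step 13: ref 6 → HIT, frames=[6,3]
Step 14: ref 5 → FAULT (evict 6), frames=[5,3]
Step 15: ref 4 → FAULT (evict 3), frames=[5,4]
Total faults: 6

Answer: 6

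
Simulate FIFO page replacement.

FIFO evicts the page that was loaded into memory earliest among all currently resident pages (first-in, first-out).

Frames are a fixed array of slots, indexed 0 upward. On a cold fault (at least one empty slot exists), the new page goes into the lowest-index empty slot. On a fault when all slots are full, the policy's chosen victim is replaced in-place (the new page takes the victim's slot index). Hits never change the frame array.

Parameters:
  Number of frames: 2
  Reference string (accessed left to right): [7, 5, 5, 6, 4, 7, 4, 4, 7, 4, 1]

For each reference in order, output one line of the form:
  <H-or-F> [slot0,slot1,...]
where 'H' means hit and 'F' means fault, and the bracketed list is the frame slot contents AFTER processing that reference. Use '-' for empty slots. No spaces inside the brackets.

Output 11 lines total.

F [7,-]
F [7,5]
H [7,5]
F [6,5]
F [6,4]
F [7,4]
H [7,4]
H [7,4]
H [7,4]
H [7,4]
F [7,1]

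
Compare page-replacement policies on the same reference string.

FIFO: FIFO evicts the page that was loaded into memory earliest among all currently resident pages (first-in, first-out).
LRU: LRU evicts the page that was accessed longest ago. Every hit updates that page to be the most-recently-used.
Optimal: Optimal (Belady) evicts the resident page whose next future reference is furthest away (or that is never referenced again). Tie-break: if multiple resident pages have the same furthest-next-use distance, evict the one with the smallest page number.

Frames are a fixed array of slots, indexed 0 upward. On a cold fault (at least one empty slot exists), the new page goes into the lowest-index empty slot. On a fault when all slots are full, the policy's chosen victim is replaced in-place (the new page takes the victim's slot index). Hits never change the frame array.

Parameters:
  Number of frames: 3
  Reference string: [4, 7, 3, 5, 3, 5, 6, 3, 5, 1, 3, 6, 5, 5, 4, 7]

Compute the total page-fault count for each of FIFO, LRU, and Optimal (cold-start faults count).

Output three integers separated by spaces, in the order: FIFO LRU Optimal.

Answer: 10 10 9

Derivation:
--- FIFO ---
  step 0: ref 4 -> FAULT, frames=[4,-,-] (faults so far: 1)
  step 1: ref 7 -> FAULT, frames=[4,7,-] (faults so far: 2)
  step 2: ref 3 -> FAULT, frames=[4,7,3] (faults so far: 3)
  step 3: ref 5 -> FAULT, evict 4, frames=[5,7,3] (faults so far: 4)
  step 4: ref 3 -> HIT, frames=[5,7,3] (faults so far: 4)
  step 5: ref 5 -> HIT, frames=[5,7,3] (faults so far: 4)
  step 6: ref 6 -> FAULT, evict 7, frames=[5,6,3] (faults so far: 5)
  step 7: ref 3 -> HIT, frames=[5,6,3] (faults so far: 5)
  step 8: ref 5 -> HIT, frames=[5,6,3] (faults so far: 5)
  step 9: ref 1 -> FAULT, evict 3, frames=[5,6,1] (faults so far: 6)
  step 10: ref 3 -> FAULT, evict 5, frames=[3,6,1] (faults so far: 7)
  step 11: ref 6 -> HIT, frames=[3,6,1] (faults so far: 7)
  step 12: ref 5 -> FAULT, evict 6, frames=[3,5,1] (faults so far: 8)
  step 13: ref 5 -> HIT, frames=[3,5,1] (faults so far: 8)
  step 14: ref 4 -> FAULT, evict 1, frames=[3,5,4] (faults so far: 9)
  step 15: ref 7 -> FAULT, evict 3, frames=[7,5,4] (faults so far: 10)
  FIFO total faults: 10
--- LRU ---
  step 0: ref 4 -> FAULT, frames=[4,-,-] (faults so far: 1)
  step 1: ref 7 -> FAULT, frames=[4,7,-] (faults so far: 2)
  step 2: ref 3 -> FAULT, frames=[4,7,3] (faults so far: 3)
  step 3: ref 5 -> FAULT, evict 4, frames=[5,7,3] (faults so far: 4)
  step 4: ref 3 -> HIT, frames=[5,7,3] (faults so far: 4)
  step 5: ref 5 -> HIT, frames=[5,7,3] (faults so far: 4)
  step 6: ref 6 -> FAULT, evict 7, frames=[5,6,3] (faults so far: 5)
  step 7: ref 3 -> HIT, frames=[5,6,3] (faults so far: 5)
  step 8: ref 5 -> HIT, frames=[5,6,3] (faults so far: 5)
  step 9: ref 1 -> FAULT, evict 6, frames=[5,1,3] (faults so far: 6)
  step 10: ref 3 -> HIT, frames=[5,1,3] (faults so far: 6)
  step 11: ref 6 -> FAULT, evict 5, frames=[6,1,3] (faults so far: 7)
  step 12: ref 5 -> FAULT, evict 1, frames=[6,5,3] (faults so far: 8)
  step 13: ref 5 -> HIT, frames=[6,5,3] (faults so far: 8)
  step 14: ref 4 -> FAULT, evict 3, frames=[6,5,4] (faults so far: 9)
  step 15: ref 7 -> FAULT, evict 6, frames=[7,5,4] (faults so far: 10)
  LRU total faults: 10
--- Optimal ---
  step 0: ref 4 -> FAULT, frames=[4,-,-] (faults so far: 1)
  step 1: ref 7 -> FAULT, frames=[4,7,-] (faults so far: 2)
  step 2: ref 3 -> FAULT, frames=[4,7,3] (faults so far: 3)
  step 3: ref 5 -> FAULT, evict 7, frames=[4,5,3] (faults so far: 4)
  step 4: ref 3 -> HIT, frames=[4,5,3] (faults so far: 4)
  step 5: ref 5 -> HIT, frames=[4,5,3] (faults so far: 4)
  step 6: ref 6 -> FAULT, evict 4, frames=[6,5,3] (faults so far: 5)
  step 7: ref 3 -> HIT, frames=[6,5,3] (faults so far: 5)
  step 8: ref 5 -> HIT, frames=[6,5,3] (faults so far: 5)
  step 9: ref 1 -> FAULT, evict 5, frames=[6,1,3] (faults so far: 6)
  step 10: ref 3 -> HIT, frames=[6,1,3] (faults so far: 6)
  step 11: ref 6 -> HIT, frames=[6,1,3] (faults so far: 6)
  step 12: ref 5 -> FAULT, evict 1, frames=[6,5,3] (faults so far: 7)
  step 13: ref 5 -> HIT, frames=[6,5,3] (faults so far: 7)
  step 14: ref 4 -> FAULT, evict 3, frames=[6,5,4] (faults so far: 8)
  step 15: ref 7 -> FAULT, evict 4, frames=[6,5,7] (faults so far: 9)
  Optimal total faults: 9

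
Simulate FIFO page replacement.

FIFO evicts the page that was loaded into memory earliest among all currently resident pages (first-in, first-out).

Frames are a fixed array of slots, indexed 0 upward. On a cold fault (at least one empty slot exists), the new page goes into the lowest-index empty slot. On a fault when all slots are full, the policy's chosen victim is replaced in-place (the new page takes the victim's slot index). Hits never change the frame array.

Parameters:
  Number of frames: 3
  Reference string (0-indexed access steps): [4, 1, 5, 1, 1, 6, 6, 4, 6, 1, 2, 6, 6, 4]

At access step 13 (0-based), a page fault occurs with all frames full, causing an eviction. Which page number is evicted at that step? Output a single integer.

Answer: 1

Derivation:
Step 0: ref 4 -> FAULT, frames=[4,-,-]
Step 1: ref 1 -> FAULT, frames=[4,1,-]
Step 2: ref 5 -> FAULT, frames=[4,1,5]
Step 3: ref 1 -> HIT, frames=[4,1,5]
Step 4: ref 1 -> HIT, frames=[4,1,5]
Step 5: ref 6 -> FAULT, evict 4, frames=[6,1,5]
Step 6: ref 6 -> HIT, frames=[6,1,5]
Step 7: ref 4 -> FAULT, evict 1, frames=[6,4,5]
Step 8: ref 6 -> HIT, frames=[6,4,5]
Step 9: ref 1 -> FAULT, evict 5, frames=[6,4,1]
Step 10: ref 2 -> FAULT, evict 6, frames=[2,4,1]
Step 11: ref 6 -> FAULT, evict 4, frames=[2,6,1]
Step 12: ref 6 -> HIT, frames=[2,6,1]
Step 13: ref 4 -> FAULT, evict 1, frames=[2,6,4]
At step 13: evicted page 1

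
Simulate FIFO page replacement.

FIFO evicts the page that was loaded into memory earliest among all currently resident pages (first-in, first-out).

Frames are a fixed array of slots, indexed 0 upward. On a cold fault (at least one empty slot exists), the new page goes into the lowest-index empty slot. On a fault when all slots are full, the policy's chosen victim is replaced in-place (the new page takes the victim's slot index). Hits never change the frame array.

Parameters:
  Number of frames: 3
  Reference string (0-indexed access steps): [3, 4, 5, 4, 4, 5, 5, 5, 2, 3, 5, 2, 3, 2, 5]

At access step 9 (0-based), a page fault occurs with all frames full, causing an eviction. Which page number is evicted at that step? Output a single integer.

Answer: 4

Derivation:
Step 0: ref 3 -> FAULT, frames=[3,-,-]
Step 1: ref 4 -> FAULT, frames=[3,4,-]
Step 2: ref 5 -> FAULT, frames=[3,4,5]
Step 3: ref 4 -> HIT, frames=[3,4,5]
Step 4: ref 4 -> HIT, frames=[3,4,5]
Step 5: ref 5 -> HIT, frames=[3,4,5]
Step 6: ref 5 -> HIT, frames=[3,4,5]
Step 7: ref 5 -> HIT, frames=[3,4,5]
Step 8: ref 2 -> FAULT, evict 3, frames=[2,4,5]
Step 9: ref 3 -> FAULT, evict 4, frames=[2,3,5]
At step 9: evicted page 4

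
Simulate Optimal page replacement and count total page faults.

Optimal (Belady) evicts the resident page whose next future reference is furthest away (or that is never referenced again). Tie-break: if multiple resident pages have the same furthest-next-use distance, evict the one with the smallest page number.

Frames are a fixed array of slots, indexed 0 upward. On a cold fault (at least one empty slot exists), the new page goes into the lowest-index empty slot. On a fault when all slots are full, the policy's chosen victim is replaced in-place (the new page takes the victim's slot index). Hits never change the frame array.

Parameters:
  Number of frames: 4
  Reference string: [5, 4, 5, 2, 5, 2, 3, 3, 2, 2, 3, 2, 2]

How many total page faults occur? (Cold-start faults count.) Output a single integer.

Step 0: ref 5 → FAULT, frames=[5,-,-,-]
Step 1: ref 4 → FAULT, frames=[5,4,-,-]
Step 2: ref 5 → HIT, frames=[5,4,-,-]
Step 3: ref 2 → FAULT, frames=[5,4,2,-]
Step 4: ref 5 → HIT, frames=[5,4,2,-]
Step 5: ref 2 → HIT, frames=[5,4,2,-]
Step 6: ref 3 → FAULT, frames=[5,4,2,3]
Step 7: ref 3 → HIT, frames=[5,4,2,3]
Step 8: ref 2 → HIT, frames=[5,4,2,3]
Step 9: ref 2 → HIT, frames=[5,4,2,3]
Step 10: ref 3 → HIT, frames=[5,4,2,3]
Step 11: ref 2 → HIT, frames=[5,4,2,3]
Step 12: ref 2 → HIT, frames=[5,4,2,3]
Total faults: 4

Answer: 4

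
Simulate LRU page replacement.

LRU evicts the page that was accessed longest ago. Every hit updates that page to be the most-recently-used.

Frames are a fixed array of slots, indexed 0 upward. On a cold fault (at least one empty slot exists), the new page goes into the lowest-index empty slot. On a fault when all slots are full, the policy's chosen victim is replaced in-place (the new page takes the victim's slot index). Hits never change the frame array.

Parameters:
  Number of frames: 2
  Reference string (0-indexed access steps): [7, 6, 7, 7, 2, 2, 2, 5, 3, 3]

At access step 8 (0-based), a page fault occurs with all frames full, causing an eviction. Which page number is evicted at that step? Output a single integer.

Answer: 2

Derivation:
Step 0: ref 7 -> FAULT, frames=[7,-]
Step 1: ref 6 -> FAULT, frames=[7,6]
Step 2: ref 7 -> HIT, frames=[7,6]
Step 3: ref 7 -> HIT, frames=[7,6]
Step 4: ref 2 -> FAULT, evict 6, frames=[7,2]
Step 5: ref 2 -> HIT, frames=[7,2]
Step 6: ref 2 -> HIT, frames=[7,2]
Step 7: ref 5 -> FAULT, evict 7, frames=[5,2]
Step 8: ref 3 -> FAULT, evict 2, frames=[5,3]
At step 8: evicted page 2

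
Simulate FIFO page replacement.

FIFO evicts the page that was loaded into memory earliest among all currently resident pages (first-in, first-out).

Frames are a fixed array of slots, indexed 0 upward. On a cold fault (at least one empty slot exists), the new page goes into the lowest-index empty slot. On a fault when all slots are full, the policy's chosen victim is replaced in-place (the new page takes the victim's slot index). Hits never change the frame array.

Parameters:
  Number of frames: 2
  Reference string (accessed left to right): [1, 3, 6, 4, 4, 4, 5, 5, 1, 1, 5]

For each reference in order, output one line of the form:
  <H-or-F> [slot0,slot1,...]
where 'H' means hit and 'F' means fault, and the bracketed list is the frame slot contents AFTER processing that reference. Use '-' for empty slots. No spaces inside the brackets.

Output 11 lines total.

F [1,-]
F [1,3]
F [6,3]
F [6,4]
H [6,4]
H [6,4]
F [5,4]
H [5,4]
F [5,1]
H [5,1]
H [5,1]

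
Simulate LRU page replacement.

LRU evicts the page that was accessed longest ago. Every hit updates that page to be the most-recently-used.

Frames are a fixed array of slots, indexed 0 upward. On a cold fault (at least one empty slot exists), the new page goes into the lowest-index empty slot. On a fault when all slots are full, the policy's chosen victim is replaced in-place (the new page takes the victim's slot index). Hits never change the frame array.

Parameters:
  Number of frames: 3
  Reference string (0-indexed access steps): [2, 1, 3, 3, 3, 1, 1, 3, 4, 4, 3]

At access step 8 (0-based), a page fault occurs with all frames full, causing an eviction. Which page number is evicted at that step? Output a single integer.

Step 0: ref 2 -> FAULT, frames=[2,-,-]
Step 1: ref 1 -> FAULT, frames=[2,1,-]
Step 2: ref 3 -> FAULT, frames=[2,1,3]
Step 3: ref 3 -> HIT, frames=[2,1,3]
Step 4: ref 3 -> HIT, frames=[2,1,3]
Step 5: ref 1 -> HIT, frames=[2,1,3]
Step 6: ref 1 -> HIT, frames=[2,1,3]
Step 7: ref 3 -> HIT, frames=[2,1,3]
Step 8: ref 4 -> FAULT, evict 2, frames=[4,1,3]
At step 8: evicted page 2

Answer: 2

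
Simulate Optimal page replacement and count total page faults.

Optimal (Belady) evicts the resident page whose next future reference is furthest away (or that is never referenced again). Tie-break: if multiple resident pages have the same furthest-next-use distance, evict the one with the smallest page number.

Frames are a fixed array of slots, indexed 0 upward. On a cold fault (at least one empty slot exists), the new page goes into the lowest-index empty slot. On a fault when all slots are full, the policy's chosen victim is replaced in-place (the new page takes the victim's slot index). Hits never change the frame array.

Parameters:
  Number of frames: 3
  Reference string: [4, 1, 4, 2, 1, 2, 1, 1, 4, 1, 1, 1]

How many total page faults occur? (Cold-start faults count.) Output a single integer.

Step 0: ref 4 → FAULT, frames=[4,-,-]
Step 1: ref 1 → FAULT, frames=[4,1,-]
Step 2: ref 4 → HIT, frames=[4,1,-]
Step 3: ref 2 → FAULT, frames=[4,1,2]
Step 4: ref 1 → HIT, frames=[4,1,2]
Step 5: ref 2 → HIT, frames=[4,1,2]
Step 6: ref 1 → HIT, frames=[4,1,2]
Step 7: ref 1 → HIT, frames=[4,1,2]
Step 8: ref 4 → HIT, frames=[4,1,2]
Step 9: ref 1 → HIT, frames=[4,1,2]
Step 10: ref 1 → HIT, frames=[4,1,2]
Step 11: ref 1 → HIT, frames=[4,1,2]
Total faults: 3

Answer: 3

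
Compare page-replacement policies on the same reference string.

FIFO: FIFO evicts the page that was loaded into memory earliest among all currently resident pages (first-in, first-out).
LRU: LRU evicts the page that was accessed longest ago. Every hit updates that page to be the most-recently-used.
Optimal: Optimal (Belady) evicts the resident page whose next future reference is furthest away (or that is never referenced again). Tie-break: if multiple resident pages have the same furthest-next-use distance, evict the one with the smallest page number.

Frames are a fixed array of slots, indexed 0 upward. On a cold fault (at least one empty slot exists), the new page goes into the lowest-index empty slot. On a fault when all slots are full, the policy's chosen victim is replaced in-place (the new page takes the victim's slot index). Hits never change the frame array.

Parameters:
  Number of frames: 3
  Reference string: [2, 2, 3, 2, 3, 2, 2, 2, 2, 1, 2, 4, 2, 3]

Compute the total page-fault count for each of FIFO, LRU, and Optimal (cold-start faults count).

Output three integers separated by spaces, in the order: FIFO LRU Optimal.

Answer: 6 5 4

Derivation:
--- FIFO ---
  step 0: ref 2 -> FAULT, frames=[2,-,-] (faults so far: 1)
  step 1: ref 2 -> HIT, frames=[2,-,-] (faults so far: 1)
  step 2: ref 3 -> FAULT, frames=[2,3,-] (faults so far: 2)
  step 3: ref 2 -> HIT, frames=[2,3,-] (faults so far: 2)
  step 4: ref 3 -> HIT, frames=[2,3,-] (faults so far: 2)
  step 5: ref 2 -> HIT, frames=[2,3,-] (faults so far: 2)
  step 6: ref 2 -> HIT, frames=[2,3,-] (faults so far: 2)
  step 7: ref 2 -> HIT, frames=[2,3,-] (faults so far: 2)
  step 8: ref 2 -> HIT, frames=[2,3,-] (faults so far: 2)
  step 9: ref 1 -> FAULT, frames=[2,3,1] (faults so far: 3)
  step 10: ref 2 -> HIT, frames=[2,3,1] (faults so far: 3)
  step 11: ref 4 -> FAULT, evict 2, frames=[4,3,1] (faults so far: 4)
  step 12: ref 2 -> FAULT, evict 3, frames=[4,2,1] (faults so far: 5)
  step 13: ref 3 -> FAULT, evict 1, frames=[4,2,3] (faults so far: 6)
  FIFO total faults: 6
--- LRU ---
  step 0: ref 2 -> FAULT, frames=[2,-,-] (faults so far: 1)
  step 1: ref 2 -> HIT, frames=[2,-,-] (faults so far: 1)
  step 2: ref 3 -> FAULT, frames=[2,3,-] (faults so far: 2)
  step 3: ref 2 -> HIT, frames=[2,3,-] (faults so far: 2)
  step 4: ref 3 -> HIT, frames=[2,3,-] (faults so far: 2)
  step 5: ref 2 -> HIT, frames=[2,3,-] (faults so far: 2)
  step 6: ref 2 -> HIT, frames=[2,3,-] (faults so far: 2)
  step 7: ref 2 -> HIT, frames=[2,3,-] (faults so far: 2)
  step 8: ref 2 -> HIT, frames=[2,3,-] (faults so far: 2)
  step 9: ref 1 -> FAULT, frames=[2,3,1] (faults so far: 3)
  step 10: ref 2 -> HIT, frames=[2,3,1] (faults so far: 3)
  step 11: ref 4 -> FAULT, evict 3, frames=[2,4,1] (faults so far: 4)
  step 12: ref 2 -> HIT, frames=[2,4,1] (faults so far: 4)
  step 13: ref 3 -> FAULT, evict 1, frames=[2,4,3] (faults so far: 5)
  LRU total faults: 5
--- Optimal ---
  step 0: ref 2 -> FAULT, frames=[2,-,-] (faults so far: 1)
  step 1: ref 2 -> HIT, frames=[2,-,-] (faults so far: 1)
  step 2: ref 3 -> FAULT, frames=[2,3,-] (faults so far: 2)
  step 3: ref 2 -> HIT, frames=[2,3,-] (faults so far: 2)
  step 4: ref 3 -> HIT, frames=[2,3,-] (faults so far: 2)
  step 5: ref 2 -> HIT, frames=[2,3,-] (faults so far: 2)
  step 6: ref 2 -> HIT, frames=[2,3,-] (faults so far: 2)
  step 7: ref 2 -> HIT, frames=[2,3,-] (faults so far: 2)
  step 8: ref 2 -> HIT, frames=[2,3,-] (faults so far: 2)
  step 9: ref 1 -> FAULT, frames=[2,3,1] (faults so far: 3)
  step 10: ref 2 -> HIT, frames=[2,3,1] (faults so far: 3)
  step 11: ref 4 -> FAULT, evict 1, frames=[2,3,4] (faults so far: 4)
  step 12: ref 2 -> HIT, frames=[2,3,4] (faults so far: 4)
  step 13: ref 3 -> HIT, frames=[2,3,4] (faults so far: 4)
  Optimal total faults: 4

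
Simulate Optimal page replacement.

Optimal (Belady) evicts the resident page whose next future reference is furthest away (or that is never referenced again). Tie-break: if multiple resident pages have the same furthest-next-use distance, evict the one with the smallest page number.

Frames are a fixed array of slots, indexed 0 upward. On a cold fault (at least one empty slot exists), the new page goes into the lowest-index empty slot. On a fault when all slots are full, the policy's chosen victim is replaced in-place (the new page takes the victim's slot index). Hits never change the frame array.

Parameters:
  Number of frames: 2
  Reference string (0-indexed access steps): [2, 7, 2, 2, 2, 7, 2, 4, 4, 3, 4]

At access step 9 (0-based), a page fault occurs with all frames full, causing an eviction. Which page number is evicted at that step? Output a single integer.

Answer: 7

Derivation:
Step 0: ref 2 -> FAULT, frames=[2,-]
Step 1: ref 7 -> FAULT, frames=[2,7]
Step 2: ref 2 -> HIT, frames=[2,7]
Step 3: ref 2 -> HIT, frames=[2,7]
Step 4: ref 2 -> HIT, frames=[2,7]
Step 5: ref 7 -> HIT, frames=[2,7]
Step 6: ref 2 -> HIT, frames=[2,7]
Step 7: ref 4 -> FAULT, evict 2, frames=[4,7]
Step 8: ref 4 -> HIT, frames=[4,7]
Step 9: ref 3 -> FAULT, evict 7, frames=[4,3]
At step 9: evicted page 7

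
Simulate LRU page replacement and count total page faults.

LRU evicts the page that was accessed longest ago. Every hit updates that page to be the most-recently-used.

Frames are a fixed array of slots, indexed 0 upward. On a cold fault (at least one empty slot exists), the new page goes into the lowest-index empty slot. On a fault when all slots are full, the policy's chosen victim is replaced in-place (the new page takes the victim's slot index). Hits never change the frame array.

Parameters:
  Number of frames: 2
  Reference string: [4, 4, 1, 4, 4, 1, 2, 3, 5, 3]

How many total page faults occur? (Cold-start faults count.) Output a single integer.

Answer: 5

Derivation:
Step 0: ref 4 → FAULT, frames=[4,-]
Step 1: ref 4 → HIT, frames=[4,-]
Step 2: ref 1 → FAULT, frames=[4,1]
Step 3: ref 4 → HIT, frames=[4,1]
Step 4: ref 4 → HIT, frames=[4,1]
Step 5: ref 1 → HIT, frames=[4,1]
Step 6: ref 2 → FAULT (evict 4), frames=[2,1]
Step 7: ref 3 → FAULT (evict 1), frames=[2,3]
Step 8: ref 5 → FAULT (evict 2), frames=[5,3]
Step 9: ref 3 → HIT, frames=[5,3]
Total faults: 5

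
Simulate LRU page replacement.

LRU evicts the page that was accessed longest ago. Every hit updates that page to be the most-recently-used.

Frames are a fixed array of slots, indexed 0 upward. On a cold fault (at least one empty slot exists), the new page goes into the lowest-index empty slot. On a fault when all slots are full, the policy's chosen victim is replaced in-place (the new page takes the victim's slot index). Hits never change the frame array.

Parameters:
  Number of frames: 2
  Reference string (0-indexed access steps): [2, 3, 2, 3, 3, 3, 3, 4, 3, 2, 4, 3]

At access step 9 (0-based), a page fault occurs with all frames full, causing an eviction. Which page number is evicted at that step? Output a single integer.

Answer: 4

Derivation:
Step 0: ref 2 -> FAULT, frames=[2,-]
Step 1: ref 3 -> FAULT, frames=[2,3]
Step 2: ref 2 -> HIT, frames=[2,3]
Step 3: ref 3 -> HIT, frames=[2,3]
Step 4: ref 3 -> HIT, frames=[2,3]
Step 5: ref 3 -> HIT, frames=[2,3]
Step 6: ref 3 -> HIT, frames=[2,3]
Step 7: ref 4 -> FAULT, evict 2, frames=[4,3]
Step 8: ref 3 -> HIT, frames=[4,3]
Step 9: ref 2 -> FAULT, evict 4, frames=[2,3]
At step 9: evicted page 4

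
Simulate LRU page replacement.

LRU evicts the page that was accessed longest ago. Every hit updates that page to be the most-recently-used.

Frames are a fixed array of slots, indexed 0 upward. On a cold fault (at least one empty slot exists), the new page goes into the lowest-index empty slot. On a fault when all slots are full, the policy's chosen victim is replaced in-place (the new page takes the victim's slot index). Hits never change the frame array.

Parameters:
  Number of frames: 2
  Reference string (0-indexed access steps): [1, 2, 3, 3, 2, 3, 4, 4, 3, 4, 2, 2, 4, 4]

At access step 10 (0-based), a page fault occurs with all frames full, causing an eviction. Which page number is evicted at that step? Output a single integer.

Answer: 3

Derivation:
Step 0: ref 1 -> FAULT, frames=[1,-]
Step 1: ref 2 -> FAULT, frames=[1,2]
Step 2: ref 3 -> FAULT, evict 1, frames=[3,2]
Step 3: ref 3 -> HIT, frames=[3,2]
Step 4: ref 2 -> HIT, frames=[3,2]
Step 5: ref 3 -> HIT, frames=[3,2]
Step 6: ref 4 -> FAULT, evict 2, frames=[3,4]
Step 7: ref 4 -> HIT, frames=[3,4]
Step 8: ref 3 -> HIT, frames=[3,4]
Step 9: ref 4 -> HIT, frames=[3,4]
Step 10: ref 2 -> FAULT, evict 3, frames=[2,4]
At step 10: evicted page 3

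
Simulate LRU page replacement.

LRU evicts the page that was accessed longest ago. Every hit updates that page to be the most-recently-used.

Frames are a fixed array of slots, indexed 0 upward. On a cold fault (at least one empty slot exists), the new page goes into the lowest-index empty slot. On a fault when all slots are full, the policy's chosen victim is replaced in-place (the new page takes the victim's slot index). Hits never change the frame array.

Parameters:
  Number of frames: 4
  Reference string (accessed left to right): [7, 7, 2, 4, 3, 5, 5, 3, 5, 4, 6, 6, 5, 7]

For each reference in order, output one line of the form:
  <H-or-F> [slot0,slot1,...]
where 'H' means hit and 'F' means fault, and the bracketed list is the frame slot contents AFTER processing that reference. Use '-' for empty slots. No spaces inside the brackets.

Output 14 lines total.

F [7,-,-,-]
H [7,-,-,-]
F [7,2,-,-]
F [7,2,4,-]
F [7,2,4,3]
F [5,2,4,3]
H [5,2,4,3]
H [5,2,4,3]
H [5,2,4,3]
H [5,2,4,3]
F [5,6,4,3]
H [5,6,4,3]
H [5,6,4,3]
F [5,6,4,7]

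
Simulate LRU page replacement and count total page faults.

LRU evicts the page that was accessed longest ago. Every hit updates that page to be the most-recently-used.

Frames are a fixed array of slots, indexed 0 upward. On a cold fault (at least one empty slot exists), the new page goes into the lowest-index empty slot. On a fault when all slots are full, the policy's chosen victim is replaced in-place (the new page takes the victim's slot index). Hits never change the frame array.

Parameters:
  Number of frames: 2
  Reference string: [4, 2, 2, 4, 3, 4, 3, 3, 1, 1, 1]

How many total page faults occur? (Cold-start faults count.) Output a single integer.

Step 0: ref 4 → FAULT, frames=[4,-]
Step 1: ref 2 → FAULT, frames=[4,2]
Step 2: ref 2 → HIT, frames=[4,2]
Step 3: ref 4 → HIT, frames=[4,2]
Step 4: ref 3 → FAULT (evict 2), frames=[4,3]
Step 5: ref 4 → HIT, frames=[4,3]
Step 6: ref 3 → HIT, frames=[4,3]
Step 7: ref 3 → HIT, frames=[4,3]
Step 8: ref 1 → FAULT (evict 4), frames=[1,3]
Step 9: ref 1 → HIT, frames=[1,3]
Step 10: ref 1 → HIT, frames=[1,3]
Total faults: 4

Answer: 4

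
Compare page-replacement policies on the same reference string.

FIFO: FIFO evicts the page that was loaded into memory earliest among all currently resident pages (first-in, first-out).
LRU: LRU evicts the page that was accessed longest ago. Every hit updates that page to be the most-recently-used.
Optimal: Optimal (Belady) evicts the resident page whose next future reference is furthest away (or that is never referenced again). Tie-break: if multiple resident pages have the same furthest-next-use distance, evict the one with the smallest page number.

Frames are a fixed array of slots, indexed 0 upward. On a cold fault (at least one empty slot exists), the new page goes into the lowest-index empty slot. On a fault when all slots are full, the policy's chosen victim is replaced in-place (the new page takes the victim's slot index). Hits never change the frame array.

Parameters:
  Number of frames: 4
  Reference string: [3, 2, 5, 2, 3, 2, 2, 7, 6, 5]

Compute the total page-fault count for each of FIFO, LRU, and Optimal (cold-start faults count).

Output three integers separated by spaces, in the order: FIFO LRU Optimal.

--- FIFO ---
  step 0: ref 3 -> FAULT, frames=[3,-,-,-] (faults so far: 1)
  step 1: ref 2 -> FAULT, frames=[3,2,-,-] (faults so far: 2)
  step 2: ref 5 -> FAULT, frames=[3,2,5,-] (faults so far: 3)
  step 3: ref 2 -> HIT, frames=[3,2,5,-] (faults so far: 3)
  step 4: ref 3 -> HIT, frames=[3,2,5,-] (faults so far: 3)
  step 5: ref 2 -> HIT, frames=[3,2,5,-] (faults so far: 3)
  step 6: ref 2 -> HIT, frames=[3,2,5,-] (faults so far: 3)
  step 7: ref 7 -> FAULT, frames=[3,2,5,7] (faults so far: 4)
  step 8: ref 6 -> FAULT, evict 3, frames=[6,2,5,7] (faults so far: 5)
  step 9: ref 5 -> HIT, frames=[6,2,5,7] (faults so far: 5)
  FIFO total faults: 5
--- LRU ---
  step 0: ref 3 -> FAULT, frames=[3,-,-,-] (faults so far: 1)
  step 1: ref 2 -> FAULT, frames=[3,2,-,-] (faults so far: 2)
  step 2: ref 5 -> FAULT, frames=[3,2,5,-] (faults so far: 3)
  step 3: ref 2 -> HIT, frames=[3,2,5,-] (faults so far: 3)
  step 4: ref 3 -> HIT, frames=[3,2,5,-] (faults so far: 3)
  step 5: ref 2 -> HIT, frames=[3,2,5,-] (faults so far: 3)
  step 6: ref 2 -> HIT, frames=[3,2,5,-] (faults so far: 3)
  step 7: ref 7 -> FAULT, frames=[3,2,5,7] (faults so far: 4)
  step 8: ref 6 -> FAULT, evict 5, frames=[3,2,6,7] (faults so far: 5)
  step 9: ref 5 -> FAULT, evict 3, frames=[5,2,6,7] (faults so far: 6)
  LRU total faults: 6
--- Optimal ---
  step 0: ref 3 -> FAULT, frames=[3,-,-,-] (faults so far: 1)
  step 1: ref 2 -> FAULT, frames=[3,2,-,-] (faults so far: 2)
  step 2: ref 5 -> FAULT, frames=[3,2,5,-] (faults so far: 3)
  step 3: ref 2 -> HIT, frames=[3,2,5,-] (faults so far: 3)
  step 4: ref 3 -> HIT, frames=[3,2,5,-] (faults so far: 3)
  step 5: ref 2 -> HIT, frames=[3,2,5,-] (faults so far: 3)
  step 6: ref 2 -> HIT, frames=[3,2,5,-] (faults so far: 3)
  step 7: ref 7 -> FAULT, frames=[3,2,5,7] (faults so far: 4)
  step 8: ref 6 -> FAULT, evict 2, frames=[3,6,5,7] (faults so far: 5)
  step 9: ref 5 -> HIT, frames=[3,6,5,7] (faults so far: 5)
  Optimal total faults: 5

Answer: 5 6 5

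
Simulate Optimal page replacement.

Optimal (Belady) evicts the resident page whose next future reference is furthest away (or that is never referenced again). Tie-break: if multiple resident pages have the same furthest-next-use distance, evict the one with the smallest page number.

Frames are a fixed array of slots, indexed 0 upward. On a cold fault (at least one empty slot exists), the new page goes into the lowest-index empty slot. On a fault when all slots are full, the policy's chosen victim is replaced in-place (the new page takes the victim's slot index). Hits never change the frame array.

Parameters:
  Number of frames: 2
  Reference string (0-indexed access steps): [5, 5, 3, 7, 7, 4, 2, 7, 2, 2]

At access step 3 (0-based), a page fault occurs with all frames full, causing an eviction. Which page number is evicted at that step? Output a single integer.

Step 0: ref 5 -> FAULT, frames=[5,-]
Step 1: ref 5 -> HIT, frames=[5,-]
Step 2: ref 3 -> FAULT, frames=[5,3]
Step 3: ref 7 -> FAULT, evict 3, frames=[5,7]
At step 3: evicted page 3

Answer: 3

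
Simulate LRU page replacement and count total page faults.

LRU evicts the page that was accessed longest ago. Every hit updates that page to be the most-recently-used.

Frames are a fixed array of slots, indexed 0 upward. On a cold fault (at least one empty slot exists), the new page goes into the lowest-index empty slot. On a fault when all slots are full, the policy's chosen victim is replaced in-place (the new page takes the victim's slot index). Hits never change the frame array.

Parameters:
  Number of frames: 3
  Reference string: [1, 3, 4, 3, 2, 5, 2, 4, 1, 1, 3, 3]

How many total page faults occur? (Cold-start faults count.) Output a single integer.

Step 0: ref 1 → FAULT, frames=[1,-,-]
Step 1: ref 3 → FAULT, frames=[1,3,-]
Step 2: ref 4 → FAULT, frames=[1,3,4]
Step 3: ref 3 → HIT, frames=[1,3,4]
Step 4: ref 2 → FAULT (evict 1), frames=[2,3,4]
Step 5: ref 5 → FAULT (evict 4), frames=[2,3,5]
Step 6: ref 2 → HIT, frames=[2,3,5]
Step 7: ref 4 → FAULT (evict 3), frames=[2,4,5]
Step 8: ref 1 → FAULT (evict 5), frames=[2,4,1]
Step 9: ref 1 → HIT, frames=[2,4,1]
Step 10: ref 3 → FAULT (evict 2), frames=[3,4,1]
Step 11: ref 3 → HIT, frames=[3,4,1]
Total faults: 8

Answer: 8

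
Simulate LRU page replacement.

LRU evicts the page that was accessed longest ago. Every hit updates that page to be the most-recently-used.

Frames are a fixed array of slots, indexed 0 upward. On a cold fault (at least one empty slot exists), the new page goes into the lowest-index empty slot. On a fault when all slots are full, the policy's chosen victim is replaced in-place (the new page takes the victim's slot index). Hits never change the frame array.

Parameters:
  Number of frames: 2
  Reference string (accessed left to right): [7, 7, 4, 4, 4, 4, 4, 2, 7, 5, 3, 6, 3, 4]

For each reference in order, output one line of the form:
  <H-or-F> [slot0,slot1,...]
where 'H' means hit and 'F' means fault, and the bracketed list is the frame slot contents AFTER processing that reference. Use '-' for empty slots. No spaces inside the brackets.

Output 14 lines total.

F [7,-]
H [7,-]
F [7,4]
H [7,4]
H [7,4]
H [7,4]
H [7,4]
F [2,4]
F [2,7]
F [5,7]
F [5,3]
F [6,3]
H [6,3]
F [4,3]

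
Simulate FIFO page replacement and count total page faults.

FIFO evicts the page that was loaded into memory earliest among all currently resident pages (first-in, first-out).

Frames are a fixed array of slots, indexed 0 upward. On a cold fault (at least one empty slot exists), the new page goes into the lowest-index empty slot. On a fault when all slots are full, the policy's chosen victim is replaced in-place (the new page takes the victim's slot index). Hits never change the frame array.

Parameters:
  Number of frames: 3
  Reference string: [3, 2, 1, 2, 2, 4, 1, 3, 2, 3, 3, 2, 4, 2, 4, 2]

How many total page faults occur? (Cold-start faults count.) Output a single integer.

Answer: 6

Derivation:
Step 0: ref 3 → FAULT, frames=[3,-,-]
Step 1: ref 2 → FAULT, frames=[3,2,-]
Step 2: ref 1 → FAULT, frames=[3,2,1]
Step 3: ref 2 → HIT, frames=[3,2,1]
Step 4: ref 2 → HIT, frames=[3,2,1]
Step 5: ref 4 → FAULT (evict 3), frames=[4,2,1]
Step 6: ref 1 → HIT, frames=[4,2,1]
Step 7: ref 3 → FAULT (evict 2), frames=[4,3,1]
Step 8: ref 2 → FAULT (evict 1), frames=[4,3,2]
Step 9: ref 3 → HIT, frames=[4,3,2]
Step 10: ref 3 → HIT, frames=[4,3,2]
Step 11: ref 2 → HIT, frames=[4,3,2]
Step 12: ref 4 → HIT, frames=[4,3,2]
Step 13: ref 2 → HIT, frames=[4,3,2]
Step 14: ref 4 → HIT, frames=[4,3,2]
Step 15: ref 2 → HIT, frames=[4,3,2]
Total faults: 6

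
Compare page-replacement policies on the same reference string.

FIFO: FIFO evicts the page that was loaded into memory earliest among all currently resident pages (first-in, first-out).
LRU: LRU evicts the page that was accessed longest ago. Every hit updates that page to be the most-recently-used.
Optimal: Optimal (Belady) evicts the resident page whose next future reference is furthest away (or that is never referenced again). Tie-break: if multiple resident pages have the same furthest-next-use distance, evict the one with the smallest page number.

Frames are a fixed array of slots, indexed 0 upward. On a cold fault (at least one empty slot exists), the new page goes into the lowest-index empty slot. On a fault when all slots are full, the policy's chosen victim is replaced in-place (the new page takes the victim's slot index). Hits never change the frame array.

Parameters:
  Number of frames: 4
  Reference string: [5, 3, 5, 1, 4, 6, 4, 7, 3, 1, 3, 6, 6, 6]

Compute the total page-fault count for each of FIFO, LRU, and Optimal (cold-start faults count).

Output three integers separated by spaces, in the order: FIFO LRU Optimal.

Answer: 8 9 6

Derivation:
--- FIFO ---
  step 0: ref 5 -> FAULT, frames=[5,-,-,-] (faults so far: 1)
  step 1: ref 3 -> FAULT, frames=[5,3,-,-] (faults so far: 2)
  step 2: ref 5 -> HIT, frames=[5,3,-,-] (faults so far: 2)
  step 3: ref 1 -> FAULT, frames=[5,3,1,-] (faults so far: 3)
  step 4: ref 4 -> FAULT, frames=[5,3,1,4] (faults so far: 4)
  step 5: ref 6 -> FAULT, evict 5, frames=[6,3,1,4] (faults so far: 5)
  step 6: ref 4 -> HIT, frames=[6,3,1,4] (faults so far: 5)
  step 7: ref 7 -> FAULT, evict 3, frames=[6,7,1,4] (faults so far: 6)
  step 8: ref 3 -> FAULT, evict 1, frames=[6,7,3,4] (faults so far: 7)
  step 9: ref 1 -> FAULT, evict 4, frames=[6,7,3,1] (faults so far: 8)
  step 10: ref 3 -> HIT, frames=[6,7,3,1] (faults so far: 8)
  step 11: ref 6 -> HIT, frames=[6,7,3,1] (faults so far: 8)
  step 12: ref 6 -> HIT, frames=[6,7,3,1] (faults so far: 8)
  step 13: ref 6 -> HIT, frames=[6,7,3,1] (faults so far: 8)
  FIFO total faults: 8
--- LRU ---
  step 0: ref 5 -> FAULT, frames=[5,-,-,-] (faults so far: 1)
  step 1: ref 3 -> FAULT, frames=[5,3,-,-] (faults so far: 2)
  step 2: ref 5 -> HIT, frames=[5,3,-,-] (faults so far: 2)
  step 3: ref 1 -> FAULT, frames=[5,3,1,-] (faults so far: 3)
  step 4: ref 4 -> FAULT, frames=[5,3,1,4] (faults so far: 4)
  step 5: ref 6 -> FAULT, evict 3, frames=[5,6,1,4] (faults so far: 5)
  step 6: ref 4 -> HIT, frames=[5,6,1,4] (faults so far: 5)
  step 7: ref 7 -> FAULT, evict 5, frames=[7,6,1,4] (faults so far: 6)
  step 8: ref 3 -> FAULT, evict 1, frames=[7,6,3,4] (faults so far: 7)
  step 9: ref 1 -> FAULT, evict 6, frames=[7,1,3,4] (faults so far: 8)
  step 10: ref 3 -> HIT, frames=[7,1,3,4] (faults so far: 8)
  step 11: ref 6 -> FAULT, evict 4, frames=[7,1,3,6] (faults so far: 9)
  step 12: ref 6 -> HIT, frames=[7,1,3,6] (faults so far: 9)
  step 13: ref 6 -> HIT, frames=[7,1,3,6] (faults so far: 9)
  LRU total faults: 9
--- Optimal ---
  step 0: ref 5 -> FAULT, frames=[5,-,-,-] (faults so far: 1)
  step 1: ref 3 -> FAULT, frames=[5,3,-,-] (faults so far: 2)
  step 2: ref 5 -> HIT, frames=[5,3,-,-] (faults so far: 2)
  step 3: ref 1 -> FAULT, frames=[5,3,1,-] (faults so far: 3)
  step 4: ref 4 -> FAULT, frames=[5,3,1,4] (faults so far: 4)
  step 5: ref 6 -> FAULT, evict 5, frames=[6,3,1,4] (faults so far: 5)
  step 6: ref 4 -> HIT, frames=[6,3,1,4] (faults so far: 5)
  step 7: ref 7 -> FAULT, evict 4, frames=[6,3,1,7] (faults so far: 6)
  step 8: ref 3 -> HIT, frames=[6,3,1,7] (faults so far: 6)
  step 9: ref 1 -> HIT, frames=[6,3,1,7] (faults so far: 6)
  step 10: ref 3 -> HIT, frames=[6,3,1,7] (faults so far: 6)
  step 11: ref 6 -> HIT, frames=[6,3,1,7] (faults so far: 6)
  step 12: ref 6 -> HIT, frames=[6,3,1,7] (faults so far: 6)
  step 13: ref 6 -> HIT, frames=[6,3,1,7] (faults so far: 6)
  Optimal total faults: 6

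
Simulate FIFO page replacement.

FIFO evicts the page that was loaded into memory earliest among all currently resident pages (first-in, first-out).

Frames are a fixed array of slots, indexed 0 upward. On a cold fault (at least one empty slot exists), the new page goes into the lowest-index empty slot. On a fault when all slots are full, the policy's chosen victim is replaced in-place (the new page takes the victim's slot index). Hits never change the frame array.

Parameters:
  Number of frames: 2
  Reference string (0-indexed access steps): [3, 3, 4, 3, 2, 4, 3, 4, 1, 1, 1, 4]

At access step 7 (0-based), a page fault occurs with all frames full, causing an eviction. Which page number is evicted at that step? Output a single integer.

Step 0: ref 3 -> FAULT, frames=[3,-]
Step 1: ref 3 -> HIT, frames=[3,-]
Step 2: ref 4 -> FAULT, frames=[3,4]
Step 3: ref 3 -> HIT, frames=[3,4]
Step 4: ref 2 -> FAULT, evict 3, frames=[2,4]
Step 5: ref 4 -> HIT, frames=[2,4]
Step 6: ref 3 -> FAULT, evict 4, frames=[2,3]
Step 7: ref 4 -> FAULT, evict 2, frames=[4,3]
At step 7: evicted page 2

Answer: 2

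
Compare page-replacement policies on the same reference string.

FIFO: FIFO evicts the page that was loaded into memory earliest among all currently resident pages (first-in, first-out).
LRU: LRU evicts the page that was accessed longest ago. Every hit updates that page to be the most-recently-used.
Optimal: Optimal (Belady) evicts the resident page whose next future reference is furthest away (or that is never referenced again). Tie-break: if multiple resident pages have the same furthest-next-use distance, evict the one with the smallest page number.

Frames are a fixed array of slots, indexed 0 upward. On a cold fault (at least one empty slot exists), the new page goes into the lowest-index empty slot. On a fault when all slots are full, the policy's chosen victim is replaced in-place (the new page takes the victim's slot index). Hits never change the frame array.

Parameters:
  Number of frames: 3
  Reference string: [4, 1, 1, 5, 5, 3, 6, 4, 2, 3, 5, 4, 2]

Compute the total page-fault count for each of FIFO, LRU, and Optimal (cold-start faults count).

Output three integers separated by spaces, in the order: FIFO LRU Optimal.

Answer: 11 11 7

Derivation:
--- FIFO ---
  step 0: ref 4 -> FAULT, frames=[4,-,-] (faults so far: 1)
  step 1: ref 1 -> FAULT, frames=[4,1,-] (faults so far: 2)
  step 2: ref 1 -> HIT, frames=[4,1,-] (faults so far: 2)
  step 3: ref 5 -> FAULT, frames=[4,1,5] (faults so far: 3)
  step 4: ref 5 -> HIT, frames=[4,1,5] (faults so far: 3)
  step 5: ref 3 -> FAULT, evict 4, frames=[3,1,5] (faults so far: 4)
  step 6: ref 6 -> FAULT, evict 1, frames=[3,6,5] (faults so far: 5)
  step 7: ref 4 -> FAULT, evict 5, frames=[3,6,4] (faults so far: 6)
  step 8: ref 2 -> FAULT, evict 3, frames=[2,6,4] (faults so far: 7)
  step 9: ref 3 -> FAULT, evict 6, frames=[2,3,4] (faults so far: 8)
  step 10: ref 5 -> FAULT, evict 4, frames=[2,3,5] (faults so far: 9)
  step 11: ref 4 -> FAULT, evict 2, frames=[4,3,5] (faults so far: 10)
  step 12: ref 2 -> FAULT, evict 3, frames=[4,2,5] (faults so far: 11)
  FIFO total faults: 11
--- LRU ---
  step 0: ref 4 -> FAULT, frames=[4,-,-] (faults so far: 1)
  step 1: ref 1 -> FAULT, frames=[4,1,-] (faults so far: 2)
  step 2: ref 1 -> HIT, frames=[4,1,-] (faults so far: 2)
  step 3: ref 5 -> FAULT, frames=[4,1,5] (faults so far: 3)
  step 4: ref 5 -> HIT, frames=[4,1,5] (faults so far: 3)
  step 5: ref 3 -> FAULT, evict 4, frames=[3,1,5] (faults so far: 4)
  step 6: ref 6 -> FAULT, evict 1, frames=[3,6,5] (faults so far: 5)
  step 7: ref 4 -> FAULT, evict 5, frames=[3,6,4] (faults so far: 6)
  step 8: ref 2 -> FAULT, evict 3, frames=[2,6,4] (faults so far: 7)
  step 9: ref 3 -> FAULT, evict 6, frames=[2,3,4] (faults so far: 8)
  step 10: ref 5 -> FAULT, evict 4, frames=[2,3,5] (faults so far: 9)
  step 11: ref 4 -> FAULT, evict 2, frames=[4,3,5] (faults so far: 10)
  step 12: ref 2 -> FAULT, evict 3, frames=[4,2,5] (faults so far: 11)
  LRU total faults: 11
--- Optimal ---
  step 0: ref 4 -> FAULT, frames=[4,-,-] (faults so far: 1)
  step 1: ref 1 -> FAULT, frames=[4,1,-] (faults so far: 2)
  step 2: ref 1 -> HIT, frames=[4,1,-] (faults so far: 2)
  step 3: ref 5 -> FAULT, frames=[4,1,5] (faults so far: 3)
  step 4: ref 5 -> HIT, frames=[4,1,5] (faults so far: 3)
  step 5: ref 3 -> FAULT, evict 1, frames=[4,3,5] (faults so far: 4)
  step 6: ref 6 -> FAULT, evict 5, frames=[4,3,6] (faults so far: 5)
  step 7: ref 4 -> HIT, frames=[4,3,6] (faults so far: 5)
  step 8: ref 2 -> FAULT, evict 6, frames=[4,3,2] (faults so far: 6)
  step 9: ref 3 -> HIT, frames=[4,3,2] (faults so far: 6)
  step 10: ref 5 -> FAULT, evict 3, frames=[4,5,2] (faults so far: 7)
  step 11: ref 4 -> HIT, frames=[4,5,2] (faults so far: 7)
  step 12: ref 2 -> HIT, frames=[4,5,2] (faults so far: 7)
  Optimal total faults: 7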